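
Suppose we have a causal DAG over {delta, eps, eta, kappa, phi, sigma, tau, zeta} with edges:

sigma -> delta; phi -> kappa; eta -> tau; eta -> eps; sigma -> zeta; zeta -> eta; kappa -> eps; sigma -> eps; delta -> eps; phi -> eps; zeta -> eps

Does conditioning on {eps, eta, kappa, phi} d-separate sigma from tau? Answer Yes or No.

Enumerating the 6 paths from sigma to tau and testing each for blocking by {eps, eta, kappa, phi}:
  1. sigma → eps ← eta → tau — eps:collider[open]; eta:fork[blocks] ⇒ blocked
  2. sigma → eps ← zeta → eta → tau — eps:collider[open]; zeta:fork[open]; eta:chain[blocks] ⇒ blocked
  3. sigma → zeta → eta → tau — zeta:chain[open]; eta:chain[blocks] ⇒ blocked
  4. sigma → zeta → eps ← eta → tau — zeta:chain[open]; eps:collider[open]; eta:fork[blocks] ⇒ blocked
  5. sigma → delta → eps ← eta → tau — delta:chain[open]; eps:collider[open]; eta:fork[blocks] ⇒ blocked
  6. sigma → delta → eps ← zeta → eta → tau — delta:chain[open]; eps:collider[open]; zeta:fork[open]; eta:chain[blocks] ⇒ blocked
All paths are blocked; sigma ⊥ tau | {eps, eta, kappa, phi} holds.

Yes — sigma and tau are d-separated given {eps, eta, kappa, phi}.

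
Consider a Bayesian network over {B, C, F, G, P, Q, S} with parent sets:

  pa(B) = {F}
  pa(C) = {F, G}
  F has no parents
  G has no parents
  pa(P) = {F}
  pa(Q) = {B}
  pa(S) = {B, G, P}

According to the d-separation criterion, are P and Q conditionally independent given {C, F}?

There are 4 undirected paths between P and Q; checking each against the conditioning set {C, F}:
Path 1: P ← F → C ← G → S ← B → Q
  F is a fork here and F is conditioned on, so the path is blocked at F.
Path 2: P ← F → B → Q
  F is a fork here and F is conditioned on, so the path is blocked at F.
Path 3: P → S ← G → C ← F → B → Q
  S is a collider here and neither S nor any of its descendants is conditioned on, so the collider stays closed — the path is blocked at S.
Path 4: P → S ← B → Q
  S is a collider here and neither S nor any of its descendants is conditioned on, so the collider stays closed — the path is blocked at S.
Since every path is blocked, d-separation holds.

Yes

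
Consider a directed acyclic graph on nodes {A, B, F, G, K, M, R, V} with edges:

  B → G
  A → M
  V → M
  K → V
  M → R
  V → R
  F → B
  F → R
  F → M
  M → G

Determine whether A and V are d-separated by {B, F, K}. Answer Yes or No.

4 paths connect A and V; each must be blocked for d-separation to hold:
Path 1: A → M ← V
  M is a collider here and neither M nor any of its descendants is conditioned on, so the collider stays closed — the path is blocked at M.
Path 2: A → M → R ← V
  R is a collider here and neither R nor any of its descendants is conditioned on, so the collider stays closed — the path is blocked at R.
Path 3: A → M → G ← B ← F → R ← V
  G is a collider here and neither G nor any of its descendants is conditioned on, so the collider stays closed — the path is blocked at G.
Path 4: A → M ← F → R ← V
  M is a collider here and neither M nor any of its descendants is conditioned on, so the collider stays closed — the path is blocked at M.
Since every path is blocked, d-separation holds.

Yes — A and V are d-separated given {B, F, K}.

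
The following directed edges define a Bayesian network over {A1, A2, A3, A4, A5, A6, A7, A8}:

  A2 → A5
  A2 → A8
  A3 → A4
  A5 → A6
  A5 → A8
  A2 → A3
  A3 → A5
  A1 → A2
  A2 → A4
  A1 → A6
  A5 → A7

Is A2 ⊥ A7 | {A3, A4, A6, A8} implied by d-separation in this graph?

No — A2 and A7 are not d-separated given {A3, A4, A6, A8}.

There are 5 undirected paths between A2 and A7; checking each against the conditioning set {A3, A4, A6, A8}:
  1. A2 → A8 ← A5 → A7 — A8:collider[open]; A5:fork[open] ⇒ active
  2. A2 → A3 → A5 → A7 — A3:chain[blocks]; A5:chain[open] ⇒ blocked
  3. A2 → A5 → A7 — A5:chain[open] ⇒ active
  4. A2 ← A1 → A6 ← A5 → A7 — A1:fork[open]; A6:collider[open]; A5:fork[open] ⇒ active
  5. A2 → A4 ← A3 → A5 → A7 — A4:collider[open]; A3:fork[blocks]; A5:chain[open] ⇒ blocked
At least one path is unblocked, so d-separation fails.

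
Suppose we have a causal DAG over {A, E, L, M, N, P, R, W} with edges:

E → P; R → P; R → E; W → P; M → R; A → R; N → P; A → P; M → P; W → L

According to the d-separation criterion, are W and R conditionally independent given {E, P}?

4 paths connect W and R; each must be blocked for d-separation to hold:
Path 1: W → P ← A → R
  P is a collider and P is conditioned on, which opens it; A is a fork and A is not conditioned on — no node blocks this path, so it is active.
Path 2: W → P ← R
  P is a collider and P is conditioned on, which opens it — no node blocks this path, so it is active.
Path 3: W → P ← E ← R
  E is a chain here and E is conditioned on, so the path is blocked at E.
Path 4: W → P ← M → R
  P is a collider and P is conditioned on, which opens it; M is a fork and M is not conditioned on — no node blocks this path, so it is active.
Because an active path exists, W and R are not d-separated.

No — W and R are not d-separated given {E, P}.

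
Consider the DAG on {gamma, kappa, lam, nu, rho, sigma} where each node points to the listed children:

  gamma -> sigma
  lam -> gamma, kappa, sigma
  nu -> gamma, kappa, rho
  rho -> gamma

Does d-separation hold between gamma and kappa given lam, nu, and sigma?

Yes

4 paths connect gamma and kappa; each must be blocked for d-separation to hold:
  1. gamma ← lam → kappa — lam:fork[blocks] ⇒ blocked
  2. gamma → sigma ← lam → kappa — sigma:collider[open]; lam:fork[blocks] ⇒ blocked
  3. gamma ← rho ← nu → kappa — rho:chain[open]; nu:fork[blocks] ⇒ blocked
  4. gamma ← nu → kappa — nu:fork[blocks] ⇒ blocked
Every path is blocked, so gamma and kappa are d-separated given {lam, nu, sigma}.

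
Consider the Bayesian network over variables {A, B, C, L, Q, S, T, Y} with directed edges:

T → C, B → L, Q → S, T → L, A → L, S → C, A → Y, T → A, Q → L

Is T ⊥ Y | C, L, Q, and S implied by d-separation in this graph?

3 paths connect T and Y; each must be blocked for d-separation to hold:
Path 1: T → A → Y
  A is a chain and A is not conditioned on — no node blocks this path, so it is active.
Path 2: T → C ← S ← Q → L ← A → Y
  S is a chain here and S is conditioned on, so the path is blocked at S.
Path 3: T → L ← A → Y
  L is a collider and L is conditioned on, which opens it; A is a fork and A is not conditioned on — no node blocks this path, so it is active.
At least one path is unblocked, so d-separation fails.

No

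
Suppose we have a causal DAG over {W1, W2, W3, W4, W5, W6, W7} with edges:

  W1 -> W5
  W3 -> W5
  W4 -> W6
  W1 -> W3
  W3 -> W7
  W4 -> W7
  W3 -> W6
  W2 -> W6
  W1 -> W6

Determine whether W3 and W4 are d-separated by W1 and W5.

Enumerating the 4 paths from W3 to W4 and testing each for blocking by {W1, W5}:
Path 1: W3 → W7 ← W4
  W7 is a collider here and neither W7 nor any of its descendants is conditioned on, so the collider stays closed — the path is blocked at W7.
Path 2: W3 → W5 ← W1 → W6 ← W4
  W1 is a fork here and W1 is conditioned on, so the path is blocked at W1.
Path 3: W3 ← W1 → W6 ← W4
  W1 is a fork here and W1 is conditioned on, so the path is blocked at W1.
Path 4: W3 → W6 ← W4
  W6 is a collider here and neither W6 nor any of its descendants is conditioned on, so the collider stays closed — the path is blocked at W6.
Every path is blocked, so W3 and W4 are d-separated given {W1, W5}.

Yes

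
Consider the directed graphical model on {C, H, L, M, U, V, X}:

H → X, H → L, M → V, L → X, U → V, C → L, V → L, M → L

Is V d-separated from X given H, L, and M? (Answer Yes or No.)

Yes

Enumerating the 4 paths from V to X and testing each for blocking by {H, L, M}:
Path 1: V → L ← H → X
  H is a fork here and H is conditioned on, so the path is blocked at H.
Path 2: V → L → X
  L is a chain here and L is conditioned on, so the path is blocked at L.
Path 3: V ← M → L ← H → X
  M is a fork here and M is conditioned on, so the path is blocked at M.
Path 4: V ← M → L → X
  M is a fork here and M is conditioned on, so the path is blocked at M.
Every path is blocked, so V and X are d-separated given {H, L, M}.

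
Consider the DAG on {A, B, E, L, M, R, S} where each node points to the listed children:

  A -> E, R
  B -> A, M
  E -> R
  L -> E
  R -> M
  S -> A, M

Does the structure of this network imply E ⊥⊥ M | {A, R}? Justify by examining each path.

Yes

6 paths connect E and M; each must be blocked for d-separation to hold:
Path 1: E → R → M
  R is a chain here and R is conditioned on, so the path is blocked at R.
Path 2: E → R ← A ← S → M
  A is a chain here and A is conditioned on, so the path is blocked at A.
Path 3: E → R ← A ← B → M
  A is a chain here and A is conditioned on, so the path is blocked at A.
Path 4: E ← A ← S → M
  A is a chain here and A is conditioned on, so the path is blocked at A.
Path 5: E ← A → R → M
  A is a fork here and A is conditioned on, so the path is blocked at A.
Path 6: E ← A ← B → M
  A is a chain here and A is conditioned on, so the path is blocked at A.
Since every path is blocked, d-separation holds.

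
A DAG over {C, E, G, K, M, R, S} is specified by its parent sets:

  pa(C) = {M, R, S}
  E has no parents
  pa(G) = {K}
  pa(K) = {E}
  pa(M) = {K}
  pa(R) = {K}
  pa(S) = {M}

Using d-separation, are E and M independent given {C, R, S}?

We examine all 3 paths between E and M:
  1. E → K → M — K:chain[open] ⇒ active
  2. E → K → R → C ← M — K:chain[open]; R:chain[blocks]; C:collider[open] ⇒ blocked
  3. E → K → R → C ← S ← M — K:chain[open]; R:chain[blocks]; C:collider[open]; S:chain[blocks] ⇒ blocked
Because an active path exists, E and M are not d-separated.

No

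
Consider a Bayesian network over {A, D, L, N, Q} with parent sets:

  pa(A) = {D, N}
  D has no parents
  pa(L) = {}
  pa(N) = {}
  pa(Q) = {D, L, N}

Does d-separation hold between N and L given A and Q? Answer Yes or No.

We examine all 2 paths between N and L:
Path 1: N → A ← D → Q ← L
  A is a collider and A is conditioned on, which opens it; D is a fork and D is not conditioned on; Q is a collider and Q is conditioned on, which opens it — no node blocks this path, so it is active.
Path 2: N → Q ← L
  Q is a collider and Q is conditioned on, which opens it — no node blocks this path, so it is active.
Because an active path exists, N and L are not d-separated.

No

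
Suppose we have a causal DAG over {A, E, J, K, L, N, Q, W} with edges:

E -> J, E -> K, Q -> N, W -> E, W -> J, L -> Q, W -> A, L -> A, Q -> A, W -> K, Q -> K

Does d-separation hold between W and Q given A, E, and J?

No

We examine all 5 paths between W and Q:
  1. W → J ← E → K ← Q — J:collider[open]; E:fork[blocks]; K:collider[blocks] ⇒ blocked
  2. W → K ← Q — K:collider[blocks] ⇒ blocked
  3. W → E → K ← Q — E:chain[blocks]; K:collider[blocks] ⇒ blocked
  4. W → A ← Q — A:collider[open] ⇒ active
  5. W → A ← L → Q — A:collider[open]; L:fork[open] ⇒ active
At least one path is unblocked, so d-separation fails.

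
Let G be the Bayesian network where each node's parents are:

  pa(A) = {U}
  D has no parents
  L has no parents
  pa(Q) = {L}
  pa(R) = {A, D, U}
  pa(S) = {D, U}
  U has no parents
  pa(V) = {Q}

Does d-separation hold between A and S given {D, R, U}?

Yes

Enumerating the 4 paths from A to S and testing each for blocking by {D, R, U}:
  1. A ← U → R ← D → S — U:fork[blocks]; R:collider[open]; D:fork[blocks] ⇒ blocked
  2. A ← U → S — U:fork[blocks] ⇒ blocked
  3. A → R ← U → S — R:collider[open]; U:fork[blocks] ⇒ blocked
  4. A → R ← D → S — R:collider[open]; D:fork[blocks] ⇒ blocked
Every path is blocked, so A and S are d-separated given {D, R, U}.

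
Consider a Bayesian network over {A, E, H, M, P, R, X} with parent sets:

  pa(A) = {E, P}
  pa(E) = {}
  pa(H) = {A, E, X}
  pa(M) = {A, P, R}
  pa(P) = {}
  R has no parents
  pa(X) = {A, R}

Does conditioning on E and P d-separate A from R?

Yes — A and R are d-separated given {E, P}.

5 paths connect A and R; each must be blocked for d-separation to hold:
Path 1: A ← E → H ← X ← R
  E is a fork here and E is conditioned on, so the path is blocked at E.
Path 2: A → X ← R
  X is a collider here and neither X nor any of its descendants is conditioned on, so the collider stays closed — the path is blocked at X.
Path 3: A ← P → M ← R
  P is a fork here and P is conditioned on, so the path is blocked at P.
Path 4: A → H ← X ← R
  H is a collider here and neither H nor any of its descendants is conditioned on, so the collider stays closed — the path is blocked at H.
Path 5: A → M ← R
  M is a collider here and neither M nor any of its descendants is conditioned on, so the collider stays closed — the path is blocked at M.
All paths are blocked; A ⊥ R | {E, P} holds.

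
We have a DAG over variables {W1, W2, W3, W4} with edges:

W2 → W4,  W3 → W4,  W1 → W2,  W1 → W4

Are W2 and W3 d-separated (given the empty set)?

Yes

2 paths connect W2 and W3; each must be blocked for d-separation to hold:
Path 1: W2 → W4 ← W3
  W4 is a collider here and neither W4 nor any of its descendants is conditioned on, so the collider stays closed — the path is blocked at W4.
Path 2: W2 ← W1 → W4 ← W3
  W4 is a collider here and neither W4 nor any of its descendants is conditioned on, so the collider stays closed — the path is blocked at W4.
All paths are blocked; W2 ⊥ W3 | ∅ holds.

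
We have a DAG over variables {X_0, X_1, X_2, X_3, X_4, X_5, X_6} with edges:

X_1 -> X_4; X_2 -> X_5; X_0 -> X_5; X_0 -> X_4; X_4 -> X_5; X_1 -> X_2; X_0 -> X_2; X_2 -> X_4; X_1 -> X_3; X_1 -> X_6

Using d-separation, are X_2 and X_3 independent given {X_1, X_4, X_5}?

There are 6 undirected paths between X_2 and X_3; checking each against the conditioning set {X_1, X_4, X_5}:
Path 1: X_2 → X_4 ← X_1 → X_3
  X_1 is a fork here and X_1 is conditioned on, so the path is blocked at X_1.
Path 2: X_2 ← X_0 → X_4 ← X_1 → X_3
  X_1 is a fork here and X_1 is conditioned on, so the path is blocked at X_1.
Path 3: X_2 ← X_0 → X_5 ← X_4 ← X_1 → X_3
  X_4 is a chain here and X_4 is conditioned on, so the path is blocked at X_4.
Path 4: X_2 → X_5 ← X_4 ← X_1 → X_3
  X_4 is a chain here and X_4 is conditioned on, so the path is blocked at X_4.
Path 5: X_2 → X_5 ← X_0 → X_4 ← X_1 → X_3
  X_1 is a fork here and X_1 is conditioned on, so the path is blocked at X_1.
Path 6: X_2 ← X_1 → X_3
  X_1 is a fork here and X_1 is conditioned on, so the path is blocked at X_1.
Every path is blocked, so X_2 and X_3 are d-separated given {X_1, X_4, X_5}.

Yes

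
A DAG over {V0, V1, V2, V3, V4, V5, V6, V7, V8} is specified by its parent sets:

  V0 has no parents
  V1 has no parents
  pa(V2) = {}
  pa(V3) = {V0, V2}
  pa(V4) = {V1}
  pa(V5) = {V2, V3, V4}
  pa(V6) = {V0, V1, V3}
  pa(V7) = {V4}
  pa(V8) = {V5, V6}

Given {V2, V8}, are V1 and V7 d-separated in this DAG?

No

There are 6 undirected paths between V1 and V7; checking each against the conditioning set {V2, V8}:
Path 1: V1 → V4 → V7
  V4 is a chain and V4 is not conditioned on — no node blocks this path, so it is active.
Path 2: V1 → V6 ← V0 → V3 ← V2 → V5 ← V4 → V7
  V2 is a fork here and V2 is conditioned on, so the path is blocked at V2.
Path 3: V1 → V6 ← V0 → V3 → V5 ← V4 → V7
  V6 is a collider and its descendant V8 is conditioned on, which opens it; V0 is a fork and V0 is not conditioned on; V3 is a chain and V3 is not conditioned on; V5 is a collider and its descendant V8 is conditioned on, which opens it; V4 is a fork and V4 is not conditioned on — no node blocks this path, so it is active.
Path 4: V1 → V6 ← V3 ← V2 → V5 ← V4 → V7
  V2 is a fork here and V2 is conditioned on, so the path is blocked at V2.
Path 5: V1 → V6 ← V3 → V5 ← V4 → V7
  V6 is a collider and its descendant V8 is conditioned on, which opens it; V3 is a fork and V3 is not conditioned on; V5 is a collider and its descendant V8 is conditioned on, which opens it; V4 is a fork and V4 is not conditioned on — no node blocks this path, so it is active.
Path 6: V1 → V6 → V8 ← V5 ← V4 → V7
  V6 is a chain and V6 is not conditioned on; V8 is a collider and V8 is conditioned on, which opens it; V5 is a chain and V5 is not conditioned on; V4 is a fork and V4 is not conditioned on — no node blocks this path, so it is active.
Because an active path exists, V1 and V7 are not d-separated.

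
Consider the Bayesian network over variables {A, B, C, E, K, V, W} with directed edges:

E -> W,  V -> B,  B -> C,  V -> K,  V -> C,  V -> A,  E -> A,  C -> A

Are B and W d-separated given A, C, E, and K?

Enumerating the 4 paths from B to W and testing each for blocking by {A, C, E, K}:
  1. B ← V → C → A ← E → W — V:fork[open]; C:chain[blocks]; A:collider[open]; E:fork[blocks] ⇒ blocked
  2. B ← V → A ← E → W — V:fork[open]; A:collider[open]; E:fork[blocks] ⇒ blocked
  3. B → C ← V → A ← E → W — C:collider[open]; V:fork[open]; A:collider[open]; E:fork[blocks] ⇒ blocked
  4. B → C → A ← E → W — C:chain[blocks]; A:collider[open]; E:fork[blocks] ⇒ blocked
Every path is blocked, so B and W are d-separated given {A, C, E, K}.

Yes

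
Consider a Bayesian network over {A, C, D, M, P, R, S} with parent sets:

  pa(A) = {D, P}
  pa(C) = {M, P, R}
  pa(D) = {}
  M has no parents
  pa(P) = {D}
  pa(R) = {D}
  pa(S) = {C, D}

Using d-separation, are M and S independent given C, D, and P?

Yes — M and S are d-separated given {C, D, P}.

4 paths connect M and S; each must be blocked for d-separation to hold:
Path 1: M → C ← P ← D → S
  P is a chain here and P is conditioned on, so the path is blocked at P.
Path 2: M → C ← P → A ← D → S
  P is a fork here and P is conditioned on, so the path is blocked at P.
Path 3: M → C ← R ← D → S
  D is a fork here and D is conditioned on, so the path is blocked at D.
Path 4: M → C → S
  C is a chain here and C is conditioned on, so the path is blocked at C.
All paths are blocked; M ⊥ S | {C, D, P} holds.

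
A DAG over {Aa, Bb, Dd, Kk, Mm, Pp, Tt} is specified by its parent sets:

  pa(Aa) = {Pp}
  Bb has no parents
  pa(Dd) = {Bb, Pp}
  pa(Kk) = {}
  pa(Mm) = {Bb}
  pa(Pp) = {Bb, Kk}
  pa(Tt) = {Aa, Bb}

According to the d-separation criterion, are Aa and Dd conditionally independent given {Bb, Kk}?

No

Enumerating the 4 paths from Aa to Dd and testing each for blocking by {Bb, Kk}:
  1. Aa → Tt ← Bb → Dd — Tt:collider[blocks]; Bb:fork[blocks] ⇒ blocked
  2. Aa → Tt ← Bb → Pp → Dd — Tt:collider[blocks]; Bb:fork[blocks]; Pp:chain[open] ⇒ blocked
  3. Aa ← Pp → Dd — Pp:fork[open] ⇒ active
  4. Aa ← Pp ← Bb → Dd — Pp:chain[open]; Bb:fork[blocks] ⇒ blocked
Since the path Aa ← Pp → Dd is active, Aa and Dd are not d-separated given {Bb, Kk}.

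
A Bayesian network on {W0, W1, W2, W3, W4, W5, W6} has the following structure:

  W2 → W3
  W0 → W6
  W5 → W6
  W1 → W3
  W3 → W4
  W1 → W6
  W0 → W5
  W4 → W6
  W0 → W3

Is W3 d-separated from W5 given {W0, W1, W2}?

Yes — W3 and W5 are d-separated given {W0, W1, W2}.

There are 6 undirected paths between W3 and W5; checking each against the conditioning set {W0, W1, W2}:
Path 1: W3 ← W1 → W6 ← W5
  W1 is a fork here and W1 is conditioned on, so the path is blocked at W1.
Path 2: W3 ← W1 → W6 ← W0 → W5
  W1 is a fork here and W1 is conditioned on, so the path is blocked at W1.
Path 3: W3 ← W0 → W6 ← W5
  W0 is a fork here and W0 is conditioned on, so the path is blocked at W0.
Path 4: W3 ← W0 → W5
  W0 is a fork here and W0 is conditioned on, so the path is blocked at W0.
Path 5: W3 → W4 → W6 ← W5
  W6 is a collider here and neither W6 nor any of its descendants is conditioned on, so the collider stays closed — the path is blocked at W6.
Path 6: W3 → W4 → W6 ← W0 → W5
  W6 is a collider here and neither W6 nor any of its descendants is conditioned on, so the collider stays closed — the path is blocked at W6.
All paths are blocked; W3 ⊥ W5 | {W0, W1, W2} holds.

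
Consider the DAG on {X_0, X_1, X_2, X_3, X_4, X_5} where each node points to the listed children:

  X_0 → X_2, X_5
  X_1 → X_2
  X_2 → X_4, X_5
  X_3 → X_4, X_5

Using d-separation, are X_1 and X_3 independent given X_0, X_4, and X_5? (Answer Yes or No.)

We examine all 3 paths between X_1 and X_3:
  1. X_1 → X_2 → X_5 ← X_3 — X_2:chain[open]; X_5:collider[open] ⇒ active
  2. X_1 → X_2 ← X_0 → X_5 ← X_3 — X_2:collider[open]; X_0:fork[blocks]; X_5:collider[open] ⇒ blocked
  3. X_1 → X_2 → X_4 ← X_3 — X_2:chain[open]; X_4:collider[open] ⇒ active
At least one path is unblocked, so d-separation fails.

No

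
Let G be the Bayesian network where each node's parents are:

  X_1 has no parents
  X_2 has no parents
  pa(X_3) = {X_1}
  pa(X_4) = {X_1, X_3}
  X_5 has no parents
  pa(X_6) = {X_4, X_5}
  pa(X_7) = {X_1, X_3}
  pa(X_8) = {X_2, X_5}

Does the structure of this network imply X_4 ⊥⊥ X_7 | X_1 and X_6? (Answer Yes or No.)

No

Enumerating the 4 paths from X_4 to X_7 and testing each for blocking by {X_1, X_6}:
Path 1: X_4 ← X_1 → X_7
  X_1 is a fork here and X_1 is conditioned on, so the path is blocked at X_1.
Path 2: X_4 ← X_1 → X_3 → X_7
  X_1 is a fork here and X_1 is conditioned on, so the path is blocked at X_1.
Path 3: X_4 ← X_3 → X_7
  X_3 is a fork and X_3 is not conditioned on — no node blocks this path, so it is active.
Path 4: X_4 ← X_3 ← X_1 → X_7
  X_1 is a fork here and X_1 is conditioned on, so the path is blocked at X_1.
At least one path is unblocked, so d-separation fails.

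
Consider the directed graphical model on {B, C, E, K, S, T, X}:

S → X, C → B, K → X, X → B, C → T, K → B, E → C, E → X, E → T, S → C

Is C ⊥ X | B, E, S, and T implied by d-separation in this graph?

No

5 paths connect C and X; each must be blocked for d-separation to hold:
Path 1: C → B ← X
  B is a collider and B is conditioned on, which opens it — no node blocks this path, so it is active.
Path 2: C → B ← K → X
  B is a collider and B is conditioned on, which opens it; K is a fork and K is not conditioned on — no node blocks this path, so it is active.
Path 3: C → T ← E → X
  E is a fork here and E is conditioned on, so the path is blocked at E.
Path 4: C ← S → X
  S is a fork here and S is conditioned on, so the path is blocked at S.
Path 5: C ← E → X
  E is a fork here and E is conditioned on, so the path is blocked at E.
Because an active path exists, C and X are not d-separated.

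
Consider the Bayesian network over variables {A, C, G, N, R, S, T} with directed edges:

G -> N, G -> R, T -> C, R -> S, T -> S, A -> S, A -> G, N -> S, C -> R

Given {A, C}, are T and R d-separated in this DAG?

Yes

There are 4 undirected paths between T and R; checking each against the conditioning set {A, C}:
  1. T → C → R — C:chain[blocks] ⇒ blocked
  2. T → S ← N ← G → R — S:collider[blocks]; N:chain[open]; G:fork[open] ⇒ blocked
  3. T → S ← R — S:collider[blocks] ⇒ blocked
  4. T → S ← A → G → R — S:collider[blocks]; A:fork[blocks]; G:chain[open] ⇒ blocked
Every path is blocked, so T and R are d-separated given {A, C}.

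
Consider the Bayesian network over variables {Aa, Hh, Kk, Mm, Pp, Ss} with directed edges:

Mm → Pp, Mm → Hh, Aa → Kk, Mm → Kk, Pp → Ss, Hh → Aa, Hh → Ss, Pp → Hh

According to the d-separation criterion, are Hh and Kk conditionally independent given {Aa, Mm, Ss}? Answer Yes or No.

Yes — Hh and Kk are d-separated given {Aa, Mm, Ss}.

There are 4 undirected paths between Hh and Kk; checking each against the conditioning set {Aa, Mm, Ss}:
Path 1: Hh → Aa → Kk
  Aa is a chain here and Aa is conditioned on, so the path is blocked at Aa.
Path 2: Hh ← Pp ← Mm → Kk
  Mm is a fork here and Mm is conditioned on, so the path is blocked at Mm.
Path 3: Hh → Ss ← Pp ← Mm → Kk
  Mm is a fork here and Mm is conditioned on, so the path is blocked at Mm.
Path 4: Hh ← Mm → Kk
  Mm is a fork here and Mm is conditioned on, so the path is blocked at Mm.
All paths are blocked; Hh ⊥ Kk | {Aa, Mm, Ss} holds.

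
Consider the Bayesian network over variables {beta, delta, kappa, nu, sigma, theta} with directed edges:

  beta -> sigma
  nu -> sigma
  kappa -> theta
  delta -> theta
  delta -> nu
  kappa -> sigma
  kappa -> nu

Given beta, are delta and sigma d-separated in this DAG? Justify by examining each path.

We examine all 4 paths between delta and sigma:
Path 1: delta → nu → sigma
  nu is a chain and nu is not conditioned on — no node blocks this path, so it is active.
Path 2: delta → nu ← kappa → sigma
  nu is a collider here and neither nu nor any of its descendants is conditioned on, so the collider stays closed — the path is blocked at nu.
Path 3: delta → theta ← kappa → sigma
  theta is a collider here and neither theta nor any of its descendants is conditioned on, so the collider stays closed — the path is blocked at theta.
Path 4: delta → theta ← kappa → nu → sigma
  theta is a collider here and neither theta nor any of its descendants is conditioned on, so the collider stays closed — the path is blocked at theta.
At least one path is unblocked, so d-separation fails.

No — delta and sigma are not d-separated given {beta}.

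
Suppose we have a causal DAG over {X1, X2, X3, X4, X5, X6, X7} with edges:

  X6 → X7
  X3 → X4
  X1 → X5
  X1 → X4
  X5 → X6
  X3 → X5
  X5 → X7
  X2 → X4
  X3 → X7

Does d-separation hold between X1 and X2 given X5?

There are 4 undirected paths between X1 and X2; checking each against the conditioning set {X5}:
Path 1: X1 → X5 → X6 → X7 ← X3 → X4 ← X2
  X5 is a chain here and X5 is conditioned on, so the path is blocked at X5.
Path 2: X1 → X5 → X7 ← X3 → X4 ← X2
  X5 is a chain here and X5 is conditioned on, so the path is blocked at X5.
Path 3: X1 → X5 ← X3 → X4 ← X2
  X4 is a collider here and neither X4 nor any of its descendants is conditioned on, so the collider stays closed — the path is blocked at X4.
Path 4: X1 → X4 ← X2
  X4 is a collider here and neither X4 nor any of its descendants is conditioned on, so the collider stays closed — the path is blocked at X4.
All paths are blocked; X1 ⊥ X2 | {X5} holds.

Yes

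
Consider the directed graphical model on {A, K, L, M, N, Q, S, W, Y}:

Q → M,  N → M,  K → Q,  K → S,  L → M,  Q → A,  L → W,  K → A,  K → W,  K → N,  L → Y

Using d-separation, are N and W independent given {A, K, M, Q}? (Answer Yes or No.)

No — N and W are not d-separated given {A, K, M, Q}.

There are 6 undirected paths between N and W; checking each against the conditioning set {A, K, M, Q}:
  1. N ← K → W — K:fork[blocks] ⇒ blocked
  2. N ← K → A ← Q → M ← L → W — K:fork[blocks]; A:collider[open]; Q:fork[blocks]; M:collider[open]; L:fork[open] ⇒ blocked
  3. N ← K → Q → M ← L → W — K:fork[blocks]; Q:chain[blocks]; M:collider[open]; L:fork[open] ⇒ blocked
  4. N → M ← L → W — M:collider[open]; L:fork[open] ⇒ active
  5. N → M ← Q → A ← K → W — M:collider[open]; Q:fork[blocks]; A:collider[open]; K:fork[blocks] ⇒ blocked
  6. N → M ← Q ← K → W — M:collider[open]; Q:chain[blocks]; K:fork[blocks] ⇒ blocked
At least one path is unblocked, so d-separation fails.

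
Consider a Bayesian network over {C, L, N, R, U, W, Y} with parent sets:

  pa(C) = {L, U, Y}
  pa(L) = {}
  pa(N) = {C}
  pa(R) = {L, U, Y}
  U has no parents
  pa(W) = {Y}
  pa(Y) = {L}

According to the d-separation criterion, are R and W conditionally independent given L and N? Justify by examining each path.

Enumerating the 5 paths from R to W and testing each for blocking by {L, N}:
Path 1: R ← L → C ← Y → W
  L is a fork here and L is conditioned on, so the path is blocked at L.
Path 2: R ← L → Y → W
  L is a fork here and L is conditioned on, so the path is blocked at L.
Path 3: R ← Y → W
  Y is a fork and Y is not conditioned on — no node blocks this path, so it is active.
Path 4: R ← U → C ← L → Y → W
  L is a fork here and L is conditioned on, so the path is blocked at L.
Path 5: R ← U → C ← Y → W
  U is a fork and U is not conditioned on; C is a collider and its descendant N is conditioned on, which opens it; Y is a fork and Y is not conditioned on — no node blocks this path, so it is active.
Since the path R ← Y → W is active, R and W are not d-separated given {L, N}.

No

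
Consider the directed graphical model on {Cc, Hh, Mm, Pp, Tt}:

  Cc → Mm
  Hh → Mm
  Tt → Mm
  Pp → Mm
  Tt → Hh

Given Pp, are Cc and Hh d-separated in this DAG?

Yes

Enumerating the 2 paths from Cc to Hh and testing each for blocking by {Pp}:
Path 1: Cc → Mm ← Tt → Hh
  Mm is a collider here and neither Mm nor any of its descendants is conditioned on, so the collider stays closed — the path is blocked at Mm.
Path 2: Cc → Mm ← Hh
  Mm is a collider here and neither Mm nor any of its descendants is conditioned on, so the collider stays closed — the path is blocked at Mm.
Every path is blocked, so Cc and Hh are d-separated given {Pp}.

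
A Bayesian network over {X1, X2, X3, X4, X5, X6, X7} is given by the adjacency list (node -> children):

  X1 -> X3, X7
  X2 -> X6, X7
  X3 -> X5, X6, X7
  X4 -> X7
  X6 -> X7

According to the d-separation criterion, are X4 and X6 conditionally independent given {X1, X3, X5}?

Enumerating the 4 paths from X4 to X6 and testing each for blocking by {X1, X3, X5}:
Path 1: X4 → X7 ← X1 → X3 → X6
  X7 is a collider here and neither X7 nor any of its descendants is conditioned on, so the collider stays closed — the path is blocked at X7.
Path 2: X4 → X7 ← X2 → X6
  X7 is a collider here and neither X7 nor any of its descendants is conditioned on, so the collider stays closed — the path is blocked at X7.
Path 3: X4 → X7 ← X6
  X7 is a collider here and neither X7 nor any of its descendants is conditioned on, so the collider stays closed — the path is blocked at X7.
Path 4: X4 → X7 ← X3 → X6
  X7 is a collider here and neither X7 nor any of its descendants is conditioned on, so the collider stays closed — the path is blocked at X7.
Since every path is blocked, d-separation holds.

Yes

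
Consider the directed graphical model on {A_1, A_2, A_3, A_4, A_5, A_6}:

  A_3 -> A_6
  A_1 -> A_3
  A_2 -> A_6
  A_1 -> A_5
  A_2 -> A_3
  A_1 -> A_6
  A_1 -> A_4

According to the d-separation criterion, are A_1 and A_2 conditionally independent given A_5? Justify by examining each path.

There are 4 undirected paths between A_1 and A_2; checking each against the conditioning set {A_5}:
Path 1: A_1 → A_6 ← A_3 ← A_2
  A_6 is a collider here and neither A_6 nor any of its descendants is conditioned on, so the collider stays closed — the path is blocked at A_6.
Path 2: A_1 → A_6 ← A_2
  A_6 is a collider here and neither A_6 nor any of its descendants is conditioned on, so the collider stays closed — the path is blocked at A_6.
Path 3: A_1 → A_3 → A_6 ← A_2
  A_6 is a collider here and neither A_6 nor any of its descendants is conditioned on, so the collider stays closed — the path is blocked at A_6.
Path 4: A_1 → A_3 ← A_2
  A_3 is a collider here and neither A_3 nor any of its descendants is conditioned on, so the collider stays closed — the path is blocked at A_3.
All paths are blocked; A_1 ⊥ A_2 | {A_5} holds.

Yes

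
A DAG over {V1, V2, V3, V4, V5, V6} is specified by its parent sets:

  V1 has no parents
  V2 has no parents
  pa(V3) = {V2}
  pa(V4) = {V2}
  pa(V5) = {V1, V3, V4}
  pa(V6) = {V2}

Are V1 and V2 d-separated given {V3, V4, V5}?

2 paths connect V1 and V2; each must be blocked for d-separation to hold:
Path 1: V1 → V5 ← V4 ← V2
  V4 is a chain here and V4 is conditioned on, so the path is blocked at V4.
Path 2: V1 → V5 ← V3 ← V2
  V3 is a chain here and V3 is conditioned on, so the path is blocked at V3.
Since every path is blocked, d-separation holds.

Yes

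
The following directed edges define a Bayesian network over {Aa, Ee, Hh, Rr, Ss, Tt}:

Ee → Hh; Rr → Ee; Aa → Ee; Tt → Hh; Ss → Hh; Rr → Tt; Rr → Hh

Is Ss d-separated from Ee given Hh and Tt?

Enumerating the 3 paths from Ss to Ee and testing each for blocking by {Hh, Tt}:
Path 1: Ss → Hh ← Ee
  Hh is a collider and Hh is conditioned on, which opens it — no node blocks this path, so it is active.
Path 2: Ss → Hh ← Rr → Ee
  Hh is a collider and Hh is conditioned on, which opens it; Rr is a fork and Rr is not conditioned on — no node blocks this path, so it is active.
Path 3: Ss → Hh ← Tt ← Rr → Ee
  Tt is a chain here and Tt is conditioned on, so the path is blocked at Tt.
Since the path Ss → Hh ← Ee is active, Ss and Ee are not d-separated given {Hh, Tt}.

No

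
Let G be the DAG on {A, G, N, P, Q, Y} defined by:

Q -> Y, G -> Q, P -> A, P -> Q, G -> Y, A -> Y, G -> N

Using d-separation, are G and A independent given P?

Yes

We examine all 4 paths between G and A:
Path 1: G → Q → Y ← A
  Y is a collider here and neither Y nor any of its descendants is conditioned on, so the collider stays closed — the path is blocked at Y.
Path 2: G → Q ← P → A
  Q is a collider here and neither Q nor any of its descendants is conditioned on, so the collider stays closed — the path is blocked at Q.
Path 3: G → Y ← Q ← P → A
  Y is a collider here and neither Y nor any of its descendants is conditioned on, so the collider stays closed — the path is blocked at Y.
Path 4: G → Y ← A
  Y is a collider here and neither Y nor any of its descendants is conditioned on, so the collider stays closed — the path is blocked at Y.
Every path is blocked, so G and A are d-separated given {P}.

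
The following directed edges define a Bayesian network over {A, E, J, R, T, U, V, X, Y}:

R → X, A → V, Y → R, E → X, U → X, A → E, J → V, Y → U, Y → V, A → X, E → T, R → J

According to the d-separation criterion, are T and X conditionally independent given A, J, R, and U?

No

There are 6 undirected paths between T and X; checking each against the conditioning set {A, J, R, U}:
  1. T ← E ← A → V ← Y → R → X — E:chain[open]; A:fork[blocks]; V:collider[blocks]; Y:fork[open]; R:chain[blocks] ⇒ blocked
  2. T ← E ← A → V ← Y → U → X — E:chain[open]; A:fork[blocks]; V:collider[blocks]; Y:fork[open]; U:chain[blocks] ⇒ blocked
  3. T ← E ← A → V ← J ← R ← Y → U → X — E:chain[open]; A:fork[blocks]; V:collider[blocks]; J:chain[blocks]; R:chain[blocks]; Y:fork[open]; U:chain[blocks] ⇒ blocked
  4. T ← E ← A → V ← J ← R → X — E:chain[open]; A:fork[blocks]; V:collider[blocks]; J:chain[blocks]; R:fork[blocks] ⇒ blocked
  5. T ← E ← A → X — E:chain[open]; A:fork[blocks] ⇒ blocked
  6. T ← E → X — E:fork[open] ⇒ active
At least one path is unblocked, so d-separation fails.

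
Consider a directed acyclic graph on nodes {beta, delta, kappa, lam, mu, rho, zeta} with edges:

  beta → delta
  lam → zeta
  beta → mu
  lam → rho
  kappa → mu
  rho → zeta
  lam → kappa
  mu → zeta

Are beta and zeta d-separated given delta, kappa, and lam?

We examine all 3 paths between beta and zeta:
Path 1: beta → mu ← kappa ← lam → zeta
  mu is a collider here and neither mu nor any of its descendants is conditioned on, so the collider stays closed — the path is blocked at mu.
Path 2: beta → mu ← kappa ← lam → rho → zeta
  mu is a collider here and neither mu nor any of its descendants is conditioned on, so the collider stays closed — the path is blocked at mu.
Path 3: beta → mu → zeta
  mu is a chain and mu is not conditioned on — no node blocks this path, so it is active.
Because an active path exists, beta and zeta are not d-separated.

No — beta and zeta are not d-separated given {delta, kappa, lam}.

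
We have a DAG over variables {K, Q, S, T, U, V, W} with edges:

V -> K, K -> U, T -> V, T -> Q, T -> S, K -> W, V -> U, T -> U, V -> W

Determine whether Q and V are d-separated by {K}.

There are 4 undirected paths between Q and V; checking each against the conditioning set {K}:
  1. Q ← T → U ← K → W ← V — T:fork[open]; U:collider[blocks]; K:fork[blocks]; W:collider[blocks] ⇒ blocked
  2. Q ← T → U ← K ← V — T:fork[open]; U:collider[blocks]; K:chain[blocks] ⇒ blocked
  3. Q ← T → U ← V — T:fork[open]; U:collider[blocks] ⇒ blocked
  4. Q ← T → V — T:fork[open] ⇒ active
Because an active path exists, Q and V are not d-separated.

No — Q and V are not d-separated given {K}.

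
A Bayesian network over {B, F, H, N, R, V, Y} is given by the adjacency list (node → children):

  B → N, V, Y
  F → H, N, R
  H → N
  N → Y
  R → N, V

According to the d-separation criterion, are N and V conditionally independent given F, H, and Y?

No

Enumerating the 5 paths from N to V and testing each for blocking by {F, H, Y}:
Path 1: N ← B → V
  B is a fork and B is not conditioned on — no node blocks this path, so it is active.
Path 2: N ← R → V
  R is a fork and R is not conditioned on — no node blocks this path, so it is active.
Path 3: N → Y ← B → V
  Y is a collider and Y is conditioned on, which opens it; B is a fork and B is not conditioned on — no node blocks this path, so it is active.
Path 4: N ← H ← F → R → V
  H is a chain here and H is conditioned on, so the path is blocked at H.
Path 5: N ← F → R → V
  F is a fork here and F is conditioned on, so the path is blocked at F.
Because an active path exists, N and V are not d-separated.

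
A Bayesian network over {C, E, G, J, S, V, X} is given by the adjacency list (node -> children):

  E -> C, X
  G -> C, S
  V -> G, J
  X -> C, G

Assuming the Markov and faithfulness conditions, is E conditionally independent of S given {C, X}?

No — E and S are not d-separated given {C, X}.

We examine all 4 paths between E and S:
Path 1: E → X → G → S
  X is a chain here and X is conditioned on, so the path is blocked at X.
Path 2: E → X → C ← G → S
  X is a chain here and X is conditioned on, so the path is blocked at X.
Path 3: E → C ← X → G → S
  X is a fork here and X is conditioned on, so the path is blocked at X.
Path 4: E → C ← G → S
  C is a collider and C is conditioned on, which opens it; G is a fork and G is not conditioned on — no node blocks this path, so it is active.
At least one path is unblocked, so d-separation fails.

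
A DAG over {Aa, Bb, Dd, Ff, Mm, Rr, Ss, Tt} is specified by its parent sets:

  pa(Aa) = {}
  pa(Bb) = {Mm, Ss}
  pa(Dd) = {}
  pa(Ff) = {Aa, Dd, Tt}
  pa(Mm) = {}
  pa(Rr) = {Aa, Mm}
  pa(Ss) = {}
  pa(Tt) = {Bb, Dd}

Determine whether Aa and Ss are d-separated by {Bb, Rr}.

3 paths connect Aa and Ss; each must be blocked for d-separation to hold:
  1. Aa → Ff ← Dd → Tt ← Bb ← Ss — Ff:collider[blocks]; Dd:fork[open]; Tt:collider[blocks]; Bb:chain[blocks] ⇒ blocked
  2. Aa → Ff ← Tt ← Bb ← Ss — Ff:collider[blocks]; Tt:chain[open]; Bb:chain[blocks] ⇒ blocked
  3. Aa → Rr ← Mm → Bb ← Ss — Rr:collider[open]; Mm:fork[open]; Bb:collider[open] ⇒ active
At least one path is unblocked, so d-separation fails.

No — Aa and Ss are not d-separated given {Bb, Rr}.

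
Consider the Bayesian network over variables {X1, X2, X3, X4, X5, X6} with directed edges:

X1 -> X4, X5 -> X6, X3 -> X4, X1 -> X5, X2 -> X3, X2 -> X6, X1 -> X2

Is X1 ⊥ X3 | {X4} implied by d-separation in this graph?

There are 3 undirected paths between X1 and X3; checking each against the conditioning set {X4}:
Path 1: X1 → X5 → X6 ← X2 → X3
  X6 is a collider here and neither X6 nor any of its descendants is conditioned on, so the collider stays closed — the path is blocked at X6.
Path 2: X1 → X2 → X3
  X2 is a chain and X2 is not conditioned on — no node blocks this path, so it is active.
Path 3: X1 → X4 ← X3
  X4 is a collider and X4 is conditioned on, which opens it — no node blocks this path, so it is active.
Because an active path exists, X1 and X3 are not d-separated.

No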